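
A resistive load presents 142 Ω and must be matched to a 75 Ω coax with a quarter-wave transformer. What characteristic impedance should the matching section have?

Z_qwt ≈ 103 Ω

Z_qwt = √(Z_0·R_L) = √(75 × 142) = √10650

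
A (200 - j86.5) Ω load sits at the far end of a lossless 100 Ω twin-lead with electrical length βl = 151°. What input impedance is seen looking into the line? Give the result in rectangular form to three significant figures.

Z_in ≈ 174 + j98.6 Ω

tan(βl) = tan(151°) = -0.554
Z_in = Z_0·(Z_L + jZ_0·tanβl)/(Z_0 + jZ_L·tanβl)
     = 100·(200 − j142)/(52.1 − j111)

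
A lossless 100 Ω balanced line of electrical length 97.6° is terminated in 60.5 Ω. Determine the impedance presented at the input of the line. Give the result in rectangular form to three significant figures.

tan(βl) = tan(97.6°) = -7.49
Z_in = Z_0·(Z_L + jZ_0·tanβl)/(Z_0 + jZ_L·tanβl)
     = 100·(60.5 − j749)/(100 − j453)

Z_in ≈ 160 − j22 Ω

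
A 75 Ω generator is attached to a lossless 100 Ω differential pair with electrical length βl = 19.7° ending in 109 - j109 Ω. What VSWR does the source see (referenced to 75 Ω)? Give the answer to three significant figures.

tan(βl) = 0.358
Z_in = Z_0·(Z_L + jZ_0·tanβl)/(Z_0 + jZ_L·tanβl) = 59 − j69.2 Ω
Γ_s = (Z_in − Z_s)/(Z_in + Z_s) = (-16 − j69.2)/(134 − j69.2), |Γ_s| = 0.471
VSWR = (1 + |Γ_s|)/(1 − |Γ_s|)

VSWR ≈ 2.78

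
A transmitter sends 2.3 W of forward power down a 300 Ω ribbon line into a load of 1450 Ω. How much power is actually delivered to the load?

P_delivered ≈ 1.31 W

Γ = (1450 − 300)/(1450 + 300) = 0.657
|Γ|² = 0.432
P_refl = |Γ|²·P_inc = 0.993 W, P_del = (1 − |Γ|²)·P_inc = 1.31 W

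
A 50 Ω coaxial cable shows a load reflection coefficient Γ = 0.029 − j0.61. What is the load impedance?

Z_L = Z_0·(1 + Γ)/(1 − Γ) = 50·(1.03 − j0.61)/(0.971 + j0.61)

Z_L ≈ 23.8 − j46.4 Ω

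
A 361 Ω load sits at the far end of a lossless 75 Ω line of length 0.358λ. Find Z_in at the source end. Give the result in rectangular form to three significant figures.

Z_in ≈ 25 + j56.3 Ω

βl = 2π × 0.358 = 129°
tan(βl) = tan(129°) = -1.24
Z_in = Z_0·(Z_L + jZ_0·tanβl)/(Z_0 + jZ_L·tanβl)
     = 75·(361 − j93)/(75 − j448)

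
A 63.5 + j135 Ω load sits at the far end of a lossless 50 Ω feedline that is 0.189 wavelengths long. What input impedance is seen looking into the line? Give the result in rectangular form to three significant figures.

Z_in ≈ 10.7 − j39.5 Ω

βl = 2π × 0.189 = 68°
tan(βl) = tan(68°) = 2.48
Z_in = Z_0·(Z_L + jZ_0·tanβl)/(Z_0 + jZ_L·tanβl)
     = 50·(63.5 + j259)/(-285 + j157)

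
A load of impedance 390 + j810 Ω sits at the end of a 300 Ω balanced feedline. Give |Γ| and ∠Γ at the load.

Γ = (Z_L − Z_0)/(Z_L + Z_0) = (90 + j810)/(690 + j810)
|Γ| = 815/1060 = 0.766

Γ ≈ 0.766 ∠ 34.1°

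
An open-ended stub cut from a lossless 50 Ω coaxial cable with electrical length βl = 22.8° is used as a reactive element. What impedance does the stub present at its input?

Z_in ≈ −j119 Ω

tan(βl) = 0.42
For an open-ended stub, Z_in = −jZ_0·cot(βl) = −jZ_0/tan(βl)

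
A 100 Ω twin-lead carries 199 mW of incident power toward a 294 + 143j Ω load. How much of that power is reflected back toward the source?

|Γ| = |(194 + j143)/(394 + j143)| = 0.575
|Γ|² = 0.331
P_refl = |Γ|²·P_inc = 65.8 mW, P_del = (1 − |Γ|²)·P_inc = 133 mW

P_reflected ≈ 65.8 mW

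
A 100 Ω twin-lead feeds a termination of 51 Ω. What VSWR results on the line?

VSWR ≈ 1.96

Γ = (51 − 100)/(51 + 100) = -0.325
VSWR = (1 + 0.325)/(1 − 0.325)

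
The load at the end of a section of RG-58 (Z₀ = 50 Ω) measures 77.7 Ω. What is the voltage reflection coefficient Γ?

Γ = 0.217

Γ = (Z_L − Z_0)/(Z_L + Z_0) = (77.7 − 50)/(77.7 + 50) = 27.7/127.7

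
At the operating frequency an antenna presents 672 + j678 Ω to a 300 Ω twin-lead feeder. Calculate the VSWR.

Γ = (Z_L − Z_0)/(Z_L + Z_0) = (372 + j678)/(972 + j678)
|Γ| = 773/1190 = 0.653
VSWR = (1 + |Γ|)/(1 − |Γ|) = 1.65/0.347

VSWR ≈ 4.76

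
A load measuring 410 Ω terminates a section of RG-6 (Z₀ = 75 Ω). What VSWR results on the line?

VSWR ≈ 5.47

For a purely resistive load, VSWR = R_L/Z_0 or Z_0/R_L (whichever > 1) = 410/75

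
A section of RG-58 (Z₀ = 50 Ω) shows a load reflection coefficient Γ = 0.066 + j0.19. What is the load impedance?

Z_L ≈ 52.8 + j20.9 Ω

Z_L = Z_0·(1 + Γ)/(1 − Γ) = 50·(1.07 + j0.19)/(0.934 − j0.19)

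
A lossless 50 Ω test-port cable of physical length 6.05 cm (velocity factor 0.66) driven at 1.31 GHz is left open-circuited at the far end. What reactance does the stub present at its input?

X_in ≈ 69.1 Ω (inductive)

λ = v/f = 0.66·c / 1.31 GHz = 0.151 m
βl = 2π·l/λ = 2π × 0.4 = 144°
tan(βl) = -0.724
For an open-circuited stub, Z_in = −jZ_0·cot(βl) = −jZ_0/tan(βl)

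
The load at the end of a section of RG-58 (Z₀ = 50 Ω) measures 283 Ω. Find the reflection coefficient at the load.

Γ = 0.7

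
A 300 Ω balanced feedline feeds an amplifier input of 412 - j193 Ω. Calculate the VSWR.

VSWR ≈ 1.87

Γ = (Z_L − Z_0)/(Z_L + Z_0) = (112 − j193)/(712 − j193)
|Γ| = 223/738 = 0.302
VSWR = (1 + |Γ|)/(1 − |Γ|) = 1.3/0.698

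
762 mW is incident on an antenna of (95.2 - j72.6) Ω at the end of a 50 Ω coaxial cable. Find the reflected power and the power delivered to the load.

|Γ| = |(45.2 − j72.6)/(145.2 − j72.6)| = 0.527
|Γ|² = 0.278
P_refl = |Γ|²·P_inc = 211 mW, P_del = (1 − |Γ|²)·P_inc = 551 mW

P_reflected ≈ 211 mW; P_delivered ≈ 551 mW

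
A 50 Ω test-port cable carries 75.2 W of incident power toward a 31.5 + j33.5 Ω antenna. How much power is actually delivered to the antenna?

|Γ| = |(-18.5 + j33.5)/(81.5 + j33.5)| = 0.434
|Γ|² = 0.189
P_refl = |Γ|²·P_inc = 14.2 W, P_del = (1 − |Γ|²)·P_inc = 61 W

P_delivered ≈ 61 W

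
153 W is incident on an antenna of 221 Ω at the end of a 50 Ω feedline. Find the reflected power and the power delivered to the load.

P_reflected ≈ 60.9 W; P_delivered ≈ 92.1 W

Γ = (221 − 50)/(221 + 50) = 0.631
|Γ|² = 0.398
P_refl = |Γ|²·P_inc = 60.9 W, P_del = (1 − |Γ|²)·P_inc = 92.1 W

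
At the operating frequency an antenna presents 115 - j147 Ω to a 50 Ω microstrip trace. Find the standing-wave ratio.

Γ = (Z_L − Z_0)/(Z_L + Z_0) = (65 − j147)/(165 − j147)
|Γ| = 161/221 = 0.727
VSWR = (1 + |Γ|)/(1 − |Γ|) = 1.73/0.273

VSWR ≈ 6.34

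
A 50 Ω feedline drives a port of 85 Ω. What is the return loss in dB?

RL ≈ 11.7 dB

Γ = (85 − 50)/(85 + 50) = 0.259
RL = −20·log₁₀|Γ| = −20·log₁₀(0.259)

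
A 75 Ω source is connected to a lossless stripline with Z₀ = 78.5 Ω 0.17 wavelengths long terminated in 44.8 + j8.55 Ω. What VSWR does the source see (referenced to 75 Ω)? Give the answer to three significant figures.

βl = 2π × 0.17 = 61.2°
tan(βl) = 1.82
Z_in = Z_0·(Z_L + jZ_0·tanβl)/(Z_0 + jZ_L·tanβl) = 112 + j43.5 Ω
Γ_s = (Z_in − Z_s)/(Z_in + Z_s) = (37.2 + j43.5)/(187 + j43.5), |Γ_s| = 0.298
VSWR = (1 + |Γ_s|)/(1 − |Γ_s|)

VSWR ≈ 1.85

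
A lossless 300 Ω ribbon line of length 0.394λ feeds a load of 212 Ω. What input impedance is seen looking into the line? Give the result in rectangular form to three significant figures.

Z_in ≈ 262 − j90.2 Ω

βl = 2π × 0.394 = 142°
tan(βl) = tan(142°) = -0.786
Z_in = Z_0·(Z_L + jZ_0·tanβl)/(Z_0 + jZ_L·tanβl)
     = 300·(212 − j236)/(300 − j167)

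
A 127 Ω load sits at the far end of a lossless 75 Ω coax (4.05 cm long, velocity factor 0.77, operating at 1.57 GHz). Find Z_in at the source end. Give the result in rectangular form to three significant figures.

λ = v/f = 0.77·c / 1.57 GHz = 0.147 m
βl = 2π·l/λ = 2π × 0.275 = 99.1°
tan(βl) = tan(99.1°) = -6.25
Z_in = Z_0·(Z_L + jZ_0·tanβl)/(Z_0 + jZ_L·tanβl)
     = 75·(127 − j469)/(75 − j793)

Z_in ≈ 45 + j7.75 Ω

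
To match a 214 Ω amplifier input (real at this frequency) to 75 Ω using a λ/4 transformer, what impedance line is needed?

Z_qwt ≈ 127 Ω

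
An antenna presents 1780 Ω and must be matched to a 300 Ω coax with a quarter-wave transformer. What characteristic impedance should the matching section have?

Z_qwt = √(Z_0·R_L) = √(300 × 1780) = √534000

Z_qwt ≈ 731 Ω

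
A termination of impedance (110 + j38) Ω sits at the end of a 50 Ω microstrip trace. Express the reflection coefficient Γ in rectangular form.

Γ = (Z_L − Z_0)/(Z_L + Z_0) = (60 + j38)/(160 + j38)

Γ ≈ 0.408 + j0.141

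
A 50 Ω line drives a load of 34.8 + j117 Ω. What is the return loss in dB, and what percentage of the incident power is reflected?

Γ = (-15.2 + j117)/(84.8 + j117), |Γ| = 0.816
RL = −20·log₁₀(0.816) = 1.76 dB
P_refl/P_inc = |Γ|² = 0.667

RL ≈ 1.76 dB; 66.7% of incident power reflected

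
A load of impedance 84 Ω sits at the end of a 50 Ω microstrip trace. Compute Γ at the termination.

Γ = (Z_L − Z_0)/(Z_L + Z_0) = (84 − 50)/(84 + 50) = 34/134

Γ = 0.254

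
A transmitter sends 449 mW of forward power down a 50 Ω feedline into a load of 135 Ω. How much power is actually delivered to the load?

Γ = (135 − 50)/(135 + 50) = 0.459
|Γ|² = 0.211
P_refl = |Γ|²·P_inc = 94.8 mW, P_del = (1 − |Γ|²)·P_inc = 354 mW

P_delivered ≈ 354 mW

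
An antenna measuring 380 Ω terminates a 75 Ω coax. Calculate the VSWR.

VSWR ≈ 5.07

Γ = (380 − 75)/(380 + 75) = 0.67
VSWR = (1 + 0.67)/(1 − 0.67)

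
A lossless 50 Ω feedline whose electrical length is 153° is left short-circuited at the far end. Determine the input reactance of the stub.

tan(βl) = -0.51
For a short-circuited stub, Z_in = jZ_0·tan(βl)

X_in ≈ -25.5 Ω (capacitive)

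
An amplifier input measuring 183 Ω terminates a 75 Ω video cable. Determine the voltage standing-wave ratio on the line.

Γ = (183 − 75)/(183 + 75) = 0.419
VSWR = (1 + 0.419)/(1 − 0.419)

VSWR ≈ 2.44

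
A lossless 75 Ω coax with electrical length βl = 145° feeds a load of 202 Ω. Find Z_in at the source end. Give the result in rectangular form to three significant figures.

tan(βl) = tan(145°) = -0.7
Z_in = Z_0·(Z_L + jZ_0·tanβl)/(Z_0 + jZ_L·tanβl)
     = 75·(202 − j52.5)/(75 − j141)

Z_in ≈ 66.1 + j72.1 Ω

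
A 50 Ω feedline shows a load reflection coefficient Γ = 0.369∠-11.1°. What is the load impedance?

Z_L ≈ 105 − j17.2 Ω

Z_L = Z_0·(1 + Γ)/(1 − Γ) = 50·(1.36 − j0.071)/(0.638 + j0.071)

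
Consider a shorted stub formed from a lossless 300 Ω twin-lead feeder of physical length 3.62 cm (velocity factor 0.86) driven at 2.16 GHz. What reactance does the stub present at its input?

X_in ≈ -866 Ω (capacitive)

λ = v/f = 0.86·c / 2.16 GHz = 0.119 m
βl = 2π·l/λ = 2π × 0.303 = 109°
tan(βl) = -2.89
For a shorted stub, Z_in = jZ_0·tan(βl)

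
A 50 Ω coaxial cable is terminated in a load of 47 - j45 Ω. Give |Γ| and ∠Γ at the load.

Γ ≈ 0.422 ∠ -68.9°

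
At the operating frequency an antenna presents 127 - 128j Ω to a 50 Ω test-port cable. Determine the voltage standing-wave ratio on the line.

VSWR ≈ 5.33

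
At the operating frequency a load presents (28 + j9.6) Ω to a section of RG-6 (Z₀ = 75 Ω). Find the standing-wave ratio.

VSWR ≈ 2.73

Γ = (Z_L − Z_0)/(Z_L + Z_0) = (-47 + j9.6)/(103 + j9.6)
|Γ| = 48/103 = 0.464
VSWR = (1 + |Γ|)/(1 − |Γ|) = 1.46/0.536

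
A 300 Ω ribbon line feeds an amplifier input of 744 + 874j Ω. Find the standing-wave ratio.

Γ = (Z_L − Z_0)/(Z_L + Z_0) = (444 + j874)/(1044 + j874)
|Γ| = 980/1360 = 0.72
VSWR = (1 + |Γ|)/(1 − |Γ|) = 1.72/0.28

VSWR ≈ 6.14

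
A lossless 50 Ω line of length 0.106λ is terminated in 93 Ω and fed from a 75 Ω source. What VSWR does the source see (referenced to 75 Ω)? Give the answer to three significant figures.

VSWR ≈ 1.96

βl = 2π × 0.106 = 38.2°
tan(βl) = 0.786
Z_in = Z_0·(Z_L + jZ_0·tanβl)/(Z_0 + jZ_L·tanβl) = 48 − j30.8 Ω
Γ_s = (Z_in − Z_s)/(Z_in + Z_s) = (-27 − j30.8)/(123 − j30.8), |Γ_s| = 0.323
VSWR = (1 + |Γ_s|)/(1 − |Γ_s|)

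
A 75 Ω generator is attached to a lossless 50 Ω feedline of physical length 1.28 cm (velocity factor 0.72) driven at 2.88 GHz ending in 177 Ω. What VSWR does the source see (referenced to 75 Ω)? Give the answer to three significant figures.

VSWR ≈ 4.66

λ = v/f = 0.72·c / 2.88 GHz = 0.075 m
βl = 2π·l/λ = 2π × 0.171 = 61.4°
tan(βl) = 1.84
Z_in = Z_0·(Z_L + jZ_0·tanβl)/(Z_0 + jZ_L·tanβl) = 17.9 − j24.5 Ω
Γ_s = (Z_in − Z_s)/(Z_in + Z_s) = (-57.1 − j24.5)/(92.9 − j24.5), |Γ_s| = 0.647
VSWR = (1 + |Γ_s|)/(1 − |Γ_s|)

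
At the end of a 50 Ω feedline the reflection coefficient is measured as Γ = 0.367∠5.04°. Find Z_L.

Z_L = Z_0·(1 + Γ)/(1 − Γ) = 50·(1.37 + j0.0322)/(0.634 − j0.0322)

Z_L ≈ 107 + j7.99 Ω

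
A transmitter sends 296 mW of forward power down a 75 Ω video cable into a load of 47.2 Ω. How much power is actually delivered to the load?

P_delivered ≈ 281 mW

Γ = (47.2 − 75)/(47.2 + 75) = -0.227
|Γ|² = 0.0518
P_refl = |Γ|²·P_inc = 15.3 mW, P_del = (1 − |Γ|²)·P_inc = 281 mW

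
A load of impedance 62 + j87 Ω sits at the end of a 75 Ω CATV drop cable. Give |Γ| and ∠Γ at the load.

Γ = (Z_L − Z_0)/(Z_L + Z_0) = (-13 + j87)/(137 + j87)
|Γ| = 88/162 = 0.542

Γ ≈ 0.542 ∠ 66.1°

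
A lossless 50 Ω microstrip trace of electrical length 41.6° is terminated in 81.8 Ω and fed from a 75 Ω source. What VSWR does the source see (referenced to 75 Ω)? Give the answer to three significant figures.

VSWR ≈ 1.84

tan(βl) = 0.888
Z_in = Z_0·(Z_L + jZ_0·tanβl)/(Z_0 + jZ_L·tanβl) = 47 − j23.9 Ω
Γ_s = (Z_in − Z_s)/(Z_in + Z_s) = (-28 − j23.9)/(122 − j23.9), |Γ_s| = 0.296
VSWR = (1 + |Γ_s|)/(1 − |Γ_s|)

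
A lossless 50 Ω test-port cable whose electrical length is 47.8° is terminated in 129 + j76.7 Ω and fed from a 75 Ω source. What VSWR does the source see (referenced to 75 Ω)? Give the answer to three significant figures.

tan(βl) = 1.1
Z_in = Z_0·(Z_L + jZ_0·tanβl)/(Z_0 + jZ_L·tanβl) = 33.3 − j53.4 Ω
Γ_s = (Z_in − Z_s)/(Z_in + Z_s) = (-41.7 − j53.4)/(108 − j53.4), |Γ_s| = 0.561
VSWR = (1 + |Γ_s|)/(1 − |Γ_s|)

VSWR ≈ 3.55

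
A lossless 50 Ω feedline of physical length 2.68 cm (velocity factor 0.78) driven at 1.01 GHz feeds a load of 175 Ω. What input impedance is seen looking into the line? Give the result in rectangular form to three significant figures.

Z_in ≈ 29.3 − j46.8 Ω

λ = v/f = 0.78·c / 1.01 GHz = 0.232 m
βl = 2π·l/λ = 2π × 0.116 = 41.6°
tan(βl) = tan(41.6°) = 0.889
Z_in = Z_0·(Z_L + jZ_0·tanβl)/(Z_0 + jZ_L·tanβl)
     = 50·(175 + j44.5)/(50 + j156)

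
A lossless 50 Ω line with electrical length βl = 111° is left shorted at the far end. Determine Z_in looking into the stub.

Z_in ≈ −j130 Ω

tan(βl) = -2.61
For a shorted stub, Z_in = jZ_0·tan(βl)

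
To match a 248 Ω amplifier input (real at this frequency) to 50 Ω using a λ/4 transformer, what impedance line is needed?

Z_qwt ≈ 111 Ω

Z_qwt = √(Z_0·R_L) = √(50 × 248) = √12400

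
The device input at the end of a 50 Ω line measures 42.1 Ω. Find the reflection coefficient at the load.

Γ = -0.0858

Γ = (Z_L − Z_0)/(Z_L + Z_0) = (42.1 − 50)/(42.1 + 50) = -7.9/92.1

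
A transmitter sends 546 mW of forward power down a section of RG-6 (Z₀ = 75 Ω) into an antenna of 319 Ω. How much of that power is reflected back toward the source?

P_reflected ≈ 209 mW

Γ = (319 − 75)/(319 + 75) = 0.619
|Γ|² = 0.384
P_refl = |Γ|²·P_inc = 209 mW, P_del = (1 − |Γ|²)·P_inc = 337 mW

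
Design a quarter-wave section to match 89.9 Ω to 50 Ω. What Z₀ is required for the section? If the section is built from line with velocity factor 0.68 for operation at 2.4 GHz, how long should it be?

Z_qwt ≈ 67 Ω; length ≈ 2.12 cm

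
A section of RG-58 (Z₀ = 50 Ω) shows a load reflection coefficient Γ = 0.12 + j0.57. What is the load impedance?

Z_L = Z_0·(1 + Γ)/(1 − Γ) = 50·(1.12 + j0.57)/(0.88 − j0.57)

Z_L ≈ 30.1 + j51.9 Ω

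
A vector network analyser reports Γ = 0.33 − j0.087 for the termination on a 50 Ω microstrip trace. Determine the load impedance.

Z_L ≈ 96.8 − j19.1 Ω

Z_L = Z_0·(1 + Γ)/(1 − Γ) = 50·(1.33 − j0.087)/(0.67 + j0.087)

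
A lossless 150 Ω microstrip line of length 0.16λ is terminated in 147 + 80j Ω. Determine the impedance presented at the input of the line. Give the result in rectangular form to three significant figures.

βl = 2π × 0.16 = 57.6°
tan(βl) = tan(57.6°) = 1.58
Z_in = Z_0·(Z_L + jZ_0·tanβl)/(Z_0 + jZ_L·tanβl)
     = 150·(147 + j316)/(23.9 + j232)

Z_in ≈ 212 − j73.2 Ω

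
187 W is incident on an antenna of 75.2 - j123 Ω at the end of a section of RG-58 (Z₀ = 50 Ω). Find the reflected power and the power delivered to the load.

P_reflected ≈ 95.7 W; P_delivered ≈ 91.3 W

|Γ| = |(25.2 − j123)/(125.2 − j123)| = 0.715
|Γ|² = 0.512
P_refl = |Γ|²·P_inc = 95.7 W, P_del = (1 − |Γ|²)·P_inc = 91.3 W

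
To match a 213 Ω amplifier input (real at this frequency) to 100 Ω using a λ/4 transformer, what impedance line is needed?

Z_qwt ≈ 146 Ω

Z_qwt = √(Z_0·R_L) = √(100 × 213) = √21300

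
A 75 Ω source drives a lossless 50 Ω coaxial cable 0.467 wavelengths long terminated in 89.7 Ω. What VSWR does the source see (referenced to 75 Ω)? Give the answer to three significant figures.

VSWR ≈ 1.32

βl = 2π × 0.467 = 168°
tan(βl) = -0.21
Z_in = Z_0·(Z_L + jZ_0·tanβl)/(Z_0 + jZ_L·tanβl) = 82 + j20.4 Ω
Γ_s = (Z_in − Z_s)/(Z_in + Z_s) = (6.99 + j20.4)/(157 + j20.4), |Γ_s| = 0.136
VSWR = (1 + |Γ_s|)/(1 − |Γ_s|)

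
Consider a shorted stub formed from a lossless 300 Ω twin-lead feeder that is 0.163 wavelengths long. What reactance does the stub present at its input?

βl = 2π × 0.163 = 58.7°
tan(βl) = 1.64
For a shorted stub, Z_in = jZ_0·tan(βl)

X_in ≈ 493 Ω (inductive)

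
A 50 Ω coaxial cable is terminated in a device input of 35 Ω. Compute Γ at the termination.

Γ = -0.176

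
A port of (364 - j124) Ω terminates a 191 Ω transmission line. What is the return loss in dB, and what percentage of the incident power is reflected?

Γ = (173 − j124)/(555 − j124), |Γ| = 0.374
RL = −20·log₁₀(0.374) = 8.54 dB
P_refl/P_inc = |Γ|² = 0.14

RL ≈ 8.54 dB; 14% of incident power reflected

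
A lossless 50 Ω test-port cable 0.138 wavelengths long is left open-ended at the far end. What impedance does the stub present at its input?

βl = 2π × 0.138 = 49.7°
tan(βl) = 1.18
For an open-ended stub, Z_in = −jZ_0·cot(βl) = −jZ_0/tan(βl)

Z_in ≈ −j42.4 Ω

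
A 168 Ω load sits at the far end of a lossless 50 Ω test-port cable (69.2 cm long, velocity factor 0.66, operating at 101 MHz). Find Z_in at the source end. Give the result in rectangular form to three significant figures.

Z_in ≈ 22.3 + j32.8 Ω

λ = v/f = 0.66·c / 101 MHz = 1.96 m
βl = 2π·l/λ = 2π × 0.353 = 127°
tan(βl) = tan(127°) = -1.32
Z_in = Z_0·(Z_L + jZ_0·tanβl)/(Z_0 + jZ_L·tanβl)
     = 50·(168 − j66.2)/(50 − j222)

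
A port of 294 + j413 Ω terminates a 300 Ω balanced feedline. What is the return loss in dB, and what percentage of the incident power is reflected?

Γ = (-6 + j413)/(594 + j413), |Γ| = 0.571
RL = −20·log₁₀(0.571) = 4.87 dB
P_refl/P_inc = |Γ|² = 0.326

RL ≈ 4.87 dB; 32.6% of incident power reflected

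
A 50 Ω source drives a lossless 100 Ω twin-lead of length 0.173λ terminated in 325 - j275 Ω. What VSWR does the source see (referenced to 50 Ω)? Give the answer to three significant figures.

VSWR ≈ 3.81

βl = 2π × 0.173 = 62.3°
tan(βl) = 1.9
Z_in = Z_0·(Z_L + jZ_0·tanβl)/(Z_0 + jZ_L·tanβl) = 19.5 − j32.9 Ω
Γ_s = (Z_in − Z_s)/(Z_in + Z_s) = (-30.5 − j32.9)/(69.5 − j32.9), |Γ_s| = 0.584
VSWR = (1 + |Γ_s|)/(1 − |Γ_s|)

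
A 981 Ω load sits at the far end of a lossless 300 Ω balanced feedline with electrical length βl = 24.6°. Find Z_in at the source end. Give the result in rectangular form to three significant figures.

tan(βl) = tan(24.6°) = 0.458
Z_in = Z_0·(Z_L + jZ_0·tanβl)/(Z_0 + jZ_L·tanβl)
     = 300·(981 + j137)/(300 + j449)

Z_in ≈ 366 − j411 Ω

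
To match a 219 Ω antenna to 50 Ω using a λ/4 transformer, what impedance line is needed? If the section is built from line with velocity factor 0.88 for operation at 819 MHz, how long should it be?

Z_qwt ≈ 105 Ω; length ≈ 8.06 cm

Z_qwt = √(Z_0·R_L) = √(50 × 219) = √10950
λ = 0.88·c/f = 0.322 m, so l = λ/4 = 0.0806 m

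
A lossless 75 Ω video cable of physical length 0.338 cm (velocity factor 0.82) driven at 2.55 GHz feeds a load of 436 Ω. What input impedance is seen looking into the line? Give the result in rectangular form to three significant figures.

λ = v/f = 0.82·c / 2.55 GHz = 0.0965 m
βl = 2π·l/λ = 2π × 0.035 = 12.6°
tan(βl) = tan(12.6°) = 0.224
Z_in = Z_0·(Z_L + jZ_0·tanβl)/(Z_0 + jZ_L·tanβl)
     = 75·(436 + j16.8)/(75 + j97.6)

Z_in ≈ 170 − j204 Ω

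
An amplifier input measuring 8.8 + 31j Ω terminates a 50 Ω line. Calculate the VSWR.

VSWR ≈ 7.92

Γ = (Z_L − Z_0)/(Z_L + Z_0) = (-41.2 + j31)/(58.8 + j31)
|Γ| = 51.6/66.5 = 0.776
VSWR = (1 + |Γ|)/(1 − |Γ|) = 1.78/0.224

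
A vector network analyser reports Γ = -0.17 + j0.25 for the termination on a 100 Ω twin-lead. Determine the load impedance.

Z_L = Z_0·(1 + Γ)/(1 − Γ) = 100·(0.83 + j0.25)/(1.17 − j0.25)

Z_L ≈ 63.5 + j34.9 Ω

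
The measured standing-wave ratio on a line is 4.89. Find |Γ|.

|Γ| = (S − 1)/(S + 1) = (4.89 − 1)/(4.89 + 1) = 3.89/5.89

|Γ| ≈ 0.66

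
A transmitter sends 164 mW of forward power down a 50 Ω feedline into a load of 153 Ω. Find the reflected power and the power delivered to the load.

Γ = (153 − 50)/(153 + 50) = 0.507
|Γ|² = 0.257
P_refl = |Γ|²·P_inc = 42.2 mW, P_del = (1 − |Γ|²)·P_inc = 122 mW

P_reflected ≈ 42.2 mW; P_delivered ≈ 122 mW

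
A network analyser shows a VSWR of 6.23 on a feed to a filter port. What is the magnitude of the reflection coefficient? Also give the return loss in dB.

|Γ| = (S − 1)/(S + 1) = (6.23 − 1)/(6.23 + 1) = 5.23/7.23
RL = −20·log₁₀|Γ| = −20·log₁₀(0.723)

|Γ| ≈ 0.723; return loss ≈ 2.81 dB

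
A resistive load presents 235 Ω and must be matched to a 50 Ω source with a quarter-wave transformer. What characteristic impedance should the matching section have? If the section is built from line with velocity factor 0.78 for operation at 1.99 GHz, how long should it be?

Z_qwt ≈ 108 Ω; length ≈ 2.94 cm

Z_qwt = √(Z_0·R_L) = √(50 × 235) = √11750
λ = 0.78·c/f = 0.118 m, so l = λ/4 = 0.0294 m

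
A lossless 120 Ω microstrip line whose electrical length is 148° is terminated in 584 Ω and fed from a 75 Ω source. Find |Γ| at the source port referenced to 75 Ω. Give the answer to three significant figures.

|Γ| ≈ 0.733

tan(βl) = -0.625
Z_in = Z_0·(Z_L + jZ_0·tanβl)/(Z_0 + jZ_L·tanβl) = 79.2 + j166 Ω
Γ_s = (Z_in − Z_s)/(Z_in + Z_s) = (4.24 + j166)/(154 + j166), |Γ_s| = 0.733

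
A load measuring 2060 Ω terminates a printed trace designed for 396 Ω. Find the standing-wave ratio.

VSWR ≈ 5.2

For a purely resistive load, VSWR = R_L/Z_0 or Z_0/R_L (whichever > 1) = 2060/396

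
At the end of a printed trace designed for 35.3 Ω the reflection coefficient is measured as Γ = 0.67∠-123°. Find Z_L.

Z_L ≈ 8.93 − j18.2 Ω

Z_L = Z_0·(1 + Γ)/(1 − Γ) = 35.3·(0.635 − j0.562)/(1.36 + j0.562)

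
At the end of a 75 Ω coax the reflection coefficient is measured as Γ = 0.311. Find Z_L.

Z_L ≈ 143 Ω

Z_L = Z_0·(1 + Γ)/(1 − Γ) = 75·(1.31)/(0.689)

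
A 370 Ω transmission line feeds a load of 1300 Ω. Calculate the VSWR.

VSWR ≈ 3.51

For a purely resistive load, VSWR = R_L/Z_0 or Z_0/R_L (whichever > 1) = 1300/370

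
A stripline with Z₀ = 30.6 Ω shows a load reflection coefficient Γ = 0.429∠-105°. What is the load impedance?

Z_L ≈ 17.8 − j18 Ω

Z_L = Z_0·(1 + Γ)/(1 − Γ) = 30.6·(0.889 − j0.414)/(1.11 + j0.414)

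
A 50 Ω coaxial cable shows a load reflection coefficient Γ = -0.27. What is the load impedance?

Z_L ≈ 28.7 Ω

Z_L = Z_0·(1 + Γ)/(1 − Γ) = 50·(0.73)/(1.27)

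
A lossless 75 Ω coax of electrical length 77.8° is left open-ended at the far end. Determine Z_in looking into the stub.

tan(βl) = 4.63
For an open-ended stub, Z_in = −jZ_0·cot(βl) = −jZ_0/tan(βl)

Z_in ≈ −j16.2 Ω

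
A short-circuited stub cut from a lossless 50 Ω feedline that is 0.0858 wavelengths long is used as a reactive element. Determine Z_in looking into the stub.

βl = 2π × 0.0858 = 30.9°
tan(βl) = 0.598
For a short-circuited stub, Z_in = jZ_0·tan(βl)

Z_in ≈ +j29.9 Ω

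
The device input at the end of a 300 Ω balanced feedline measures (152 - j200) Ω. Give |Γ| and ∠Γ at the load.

Γ ≈ 0.503 ∠ -103°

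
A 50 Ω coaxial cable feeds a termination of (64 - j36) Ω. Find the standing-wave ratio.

VSWR ≈ 1.95

Γ = (Z_L − Z_0)/(Z_L + Z_0) = (14 − j36)/(114 − j36)
|Γ| = 38.6/120 = 0.323
VSWR = (1 + |Γ|)/(1 − |Γ|) = 1.32/0.677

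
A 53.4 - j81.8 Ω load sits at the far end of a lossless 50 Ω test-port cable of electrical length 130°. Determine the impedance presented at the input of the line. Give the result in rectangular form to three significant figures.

Z_in ≈ 51.2 + j80.2 Ω

tan(βl) = tan(130°) = -1.19
Z_in = Z_0·(Z_L + jZ_0·tanβl)/(Z_0 + jZ_L·tanβl)
     = 50·(53.4 − j141)/(-47.5 − j63.6)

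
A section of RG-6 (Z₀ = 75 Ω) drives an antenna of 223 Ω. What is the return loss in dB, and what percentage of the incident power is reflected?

Γ = (223 − 75)/(223 + 75) = 0.497
RL = −20·log₁₀(0.497) = 6.08 dB
P_refl/P_inc = |Γ|² = 0.247

RL ≈ 6.08 dB; 24.7% of incident power reflected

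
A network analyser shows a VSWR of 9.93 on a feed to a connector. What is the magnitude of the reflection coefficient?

|Γ| = (S − 1)/(S + 1) = (9.93 − 1)/(9.93 + 1) = 8.93/10.9

|Γ| ≈ 0.817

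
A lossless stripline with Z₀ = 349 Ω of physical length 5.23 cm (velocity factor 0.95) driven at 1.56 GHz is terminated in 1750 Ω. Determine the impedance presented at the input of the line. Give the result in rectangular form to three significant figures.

λ = v/f = 0.95·c / 1.56 GHz = 0.183 m
βl = 2π·l/λ = 2π × 0.286 = 103°
tan(βl) = tan(103°) = -4.31
Z_in = Z_0·(Z_L + jZ_0·tanβl)/(Z_0 + jZ_L·tanβl)
     = 349·(1750 − j1500)/(349 − j7540)

Z_in ≈ 73.2 + j77.6 Ω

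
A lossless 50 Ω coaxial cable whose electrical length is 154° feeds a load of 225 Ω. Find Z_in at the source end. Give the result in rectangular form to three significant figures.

Z_in ≈ 47.9 + j80.7 Ω

tan(βl) = tan(154°) = -0.488
Z_in = Z_0·(Z_L + jZ_0·tanβl)/(Z_0 + jZ_L·tanβl)
     = 50·(225 − j24.4)/(50 − j110)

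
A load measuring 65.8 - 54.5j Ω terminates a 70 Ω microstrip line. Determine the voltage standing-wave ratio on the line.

VSWR ≈ 2.19

Γ = (Z_L − Z_0)/(Z_L + Z_0) = (-4.2 − j54.5)/(135.8 − j54.5)
|Γ| = 54.7/146 = 0.374
VSWR = (1 + |Γ|)/(1 − |Γ|) = 1.37/0.626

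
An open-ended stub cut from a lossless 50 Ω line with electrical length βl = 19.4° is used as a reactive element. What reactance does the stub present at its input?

tan(βl) = 0.352
For an open-ended stub, Z_in = −jZ_0·cot(βl) = −jZ_0/tan(βl)

X_in ≈ -142 Ω (capacitive)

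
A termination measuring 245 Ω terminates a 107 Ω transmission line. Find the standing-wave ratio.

For a purely resistive load, VSWR = R_L/Z_0 or Z_0/R_L (whichever > 1) = 245/107

VSWR ≈ 2.29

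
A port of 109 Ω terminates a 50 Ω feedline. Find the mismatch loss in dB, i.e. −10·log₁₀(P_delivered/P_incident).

Γ = (109 − 50)/(109 + 50) = 0.371
|Γ|² = 0.138, so P_del/P_inc = 1 − |Γ|² = 0.862
ML = −10·log₁₀(1 − |Γ|²)

mismatch loss ≈ 0.643 dB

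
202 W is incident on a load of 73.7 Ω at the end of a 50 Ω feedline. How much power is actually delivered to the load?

P_delivered ≈ 195 W

Γ = (73.7 − 50)/(73.7 + 50) = 0.192
|Γ|² = 0.0367
P_refl = |Γ|²·P_inc = 7.41 W, P_del = (1 − |Γ|²)·P_inc = 195 W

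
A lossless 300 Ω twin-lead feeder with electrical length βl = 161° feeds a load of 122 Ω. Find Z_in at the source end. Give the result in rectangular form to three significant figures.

tan(βl) = tan(161°) = -0.344
Z_in = Z_0·(Z_L + jZ_0·tanβl)/(Z_0 + jZ_L·tanβl)
     = 300·(122 − j103)/(300 − j42)

Z_in ≈ 134 − j84.6 Ω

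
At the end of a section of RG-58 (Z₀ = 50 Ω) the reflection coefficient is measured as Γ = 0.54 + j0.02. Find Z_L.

Z_L = Z_0·(1 + Γ)/(1 − Γ) = 50·(1.54 + j0.02)/(0.46 − j0.02)

Z_L ≈ 167 + j9.43 Ω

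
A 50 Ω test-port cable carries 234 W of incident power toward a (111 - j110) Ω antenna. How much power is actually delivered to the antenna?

P_delivered ≈ 137 W

|Γ| = |(61 − j110)/(161 − j110)| = 0.645
|Γ|² = 0.416
P_refl = |Γ|²·P_inc = 97.4 W, P_del = (1 − |Γ|²)·P_inc = 137 W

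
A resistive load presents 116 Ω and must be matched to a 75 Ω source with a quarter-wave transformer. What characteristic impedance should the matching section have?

Z_qwt ≈ 93.3 Ω

Z_qwt = √(Z_0·R_L) = √(75 × 116) = √8700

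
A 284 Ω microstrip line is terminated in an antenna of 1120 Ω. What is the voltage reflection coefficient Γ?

Γ = 0.595

Γ = (Z_L − Z_0)/(Z_L + Z_0) = (1120 − 284)/(1120 + 284) = 836/1404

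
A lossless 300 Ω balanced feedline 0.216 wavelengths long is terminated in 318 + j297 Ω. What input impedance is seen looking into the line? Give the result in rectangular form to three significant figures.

Z_in ≈ 193 − j206 Ω

βl = 2π × 0.216 = 77.8°
tan(βl) = tan(77.8°) = 4.61
Z_in = Z_0·(Z_L + jZ_0·tanβl)/(Z_0 + jZ_L·tanβl)
     = 300·(318 + j1680)/(-1070 + j1470)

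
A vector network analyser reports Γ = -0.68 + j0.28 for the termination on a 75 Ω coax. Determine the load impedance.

Z_L = Z_0·(1 + Γ)/(1 − Γ) = 75·(0.32 + j0.28)/(1.68 − j0.28)

Z_L ≈ 11.9 + j14.5 Ω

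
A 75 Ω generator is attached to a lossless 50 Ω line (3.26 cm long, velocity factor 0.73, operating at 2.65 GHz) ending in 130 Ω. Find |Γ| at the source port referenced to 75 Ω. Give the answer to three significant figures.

|Γ| ≈ 0.449

λ = v/f = 0.73·c / 2.65 GHz = 0.0826 m
βl = 2π·l/λ = 2π × 0.394 = 142°
tan(βl) = -0.781
Z_in = Z_0·(Z_L + jZ_0·tanβl)/(Z_0 + jZ_L·tanβl) = 40.9 + j43.9 Ω
Γ_s = (Z_in − Z_s)/(Z_in + Z_s) = (-34.1 + j43.9)/(116 + j43.9), |Γ_s| = 0.449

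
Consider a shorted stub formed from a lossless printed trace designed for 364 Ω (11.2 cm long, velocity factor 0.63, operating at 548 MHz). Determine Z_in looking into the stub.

λ = v/f = 0.63·c / 548 MHz = 0.345 m
βl = 2π·l/λ = 2π × 0.325 = 117°
tan(βl) = -1.97
For a shorted stub, Z_in = jZ_0·tan(βl)

Z_in ≈ −j717 Ω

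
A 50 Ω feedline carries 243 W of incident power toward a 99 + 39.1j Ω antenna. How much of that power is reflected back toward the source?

|Γ| = |(49 + j39.1)/(149 + j39.1)| = 0.407
|Γ|² = 0.166
P_refl = |Γ|²·P_inc = 40.2 W, P_del = (1 − |Γ|²)·P_inc = 203 W

P_reflected ≈ 40.2 W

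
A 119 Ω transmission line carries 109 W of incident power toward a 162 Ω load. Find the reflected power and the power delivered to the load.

P_reflected ≈ 2.55 W; P_delivered ≈ 106 W

Γ = (162 − 119)/(162 + 119) = 0.153
|Γ|² = 0.0234
P_refl = |Γ|²·P_inc = 2.55 W, P_del = (1 − |Γ|²)·P_inc = 106 W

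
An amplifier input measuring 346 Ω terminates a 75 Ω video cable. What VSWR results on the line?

VSWR ≈ 4.61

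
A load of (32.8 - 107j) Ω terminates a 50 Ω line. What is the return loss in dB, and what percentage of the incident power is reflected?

RL ≈ 1.93 dB; 64.2% of incident power reflected

Γ = (-17.2 − j107)/(82.8 − j107), |Γ| = 0.801
RL = −20·log₁₀(0.801) = 1.93 dB
P_refl/P_inc = |Γ|² = 0.642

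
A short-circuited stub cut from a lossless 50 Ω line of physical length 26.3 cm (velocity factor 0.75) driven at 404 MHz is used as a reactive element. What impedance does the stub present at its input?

Z_in ≈ −j8.81 Ω

λ = v/f = 0.75·c / 404 MHz = 0.557 m
βl = 2π·l/λ = 2π × 0.472 = 170°
tan(βl) = -0.176
For a short-circuited stub, Z_in = jZ_0·tan(βl)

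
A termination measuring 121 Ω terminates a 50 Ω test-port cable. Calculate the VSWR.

VSWR ≈ 2.42

For a purely resistive load, VSWR = R_L/Z_0 or Z_0/R_L (whichever > 1) = 121/50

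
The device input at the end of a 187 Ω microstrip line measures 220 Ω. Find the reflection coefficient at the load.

Γ = 0.0811

Γ = (Z_L − Z_0)/(Z_L + Z_0) = (220 − 187)/(220 + 187) = 33/407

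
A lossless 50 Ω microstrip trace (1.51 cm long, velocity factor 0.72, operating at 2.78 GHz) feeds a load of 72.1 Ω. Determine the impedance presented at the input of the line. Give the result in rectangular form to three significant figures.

λ = v/f = 0.72·c / 2.78 GHz = 0.0777 m
βl = 2π·l/λ = 2π × 0.194 = 70°
tan(βl) = tan(70°) = 2.74
Z_in = Z_0·(Z_L + jZ_0·tanβl)/(Z_0 + jZ_L·tanβl)
     = 50·(72.1 + j137)/(50 + j198)

Z_in ≈ 36.9 − j8.9 Ω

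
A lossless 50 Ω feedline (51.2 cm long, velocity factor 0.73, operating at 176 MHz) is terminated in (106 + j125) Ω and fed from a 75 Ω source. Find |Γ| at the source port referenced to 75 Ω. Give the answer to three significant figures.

λ = v/f = 0.73·c / 176 MHz = 1.24 m
βl = 2π·l/λ = 2π × 0.411 = 148°
tan(βl) = -0.622
Z_in = Z_0·(Z_L + jZ_0·tanβl)/(Z_0 + jZ_L·tanβl) = 17.8 + j45.9 Ω
Γ_s = (Z_in − Z_s)/(Z_in + Z_s) = (-57.2 + j45.9)/(92.8 + j45.9), |Γ_s| = 0.709

|Γ| ≈ 0.709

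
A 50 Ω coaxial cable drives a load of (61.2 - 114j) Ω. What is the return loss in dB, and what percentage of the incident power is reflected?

RL ≈ 2.86 dB; 51.7% of incident power reflected

Γ = (11.2 − j114)/(111.2 − j114), |Γ| = 0.719
RL = −20·log₁₀(0.719) = 2.86 dB
P_refl/P_inc = |Γ|² = 0.517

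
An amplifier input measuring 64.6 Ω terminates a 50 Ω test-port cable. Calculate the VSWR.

VSWR ≈ 1.29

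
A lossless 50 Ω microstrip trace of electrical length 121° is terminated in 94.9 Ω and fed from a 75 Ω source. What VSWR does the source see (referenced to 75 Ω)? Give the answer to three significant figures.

VSWR ≈ 2.49

tan(βl) = -1.66
Z_in = Z_0·(Z_L + jZ_0·tanβl)/(Z_0 + jZ_L·tanβl) = 32.6 + j19.7 Ω
Γ_s = (Z_in − Z_s)/(Z_in + Z_s) = (-42.4 + j19.7)/(108 + j19.7), |Γ_s| = 0.428
VSWR = (1 + |Γ_s|)/(1 − |Γ_s|)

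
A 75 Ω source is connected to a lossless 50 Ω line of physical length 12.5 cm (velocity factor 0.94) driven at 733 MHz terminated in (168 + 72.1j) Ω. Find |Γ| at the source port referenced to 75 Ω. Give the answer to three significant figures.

λ = v/f = 0.94·c / 733 MHz = 0.385 m
βl = 2π·l/λ = 2π × 0.325 = 117°
tan(βl) = -1.97
Z_in = Z_0·(Z_L + jZ_0·tanβl)/(Z_0 + jZ_L·tanβl) = 14 + j17.3 Ω
Γ_s = (Z_in − Z_s)/(Z_in + Z_s) = (-61 + j17.3)/(89 + j17.3), |Γ_s| = 0.699

|Γ| ≈ 0.699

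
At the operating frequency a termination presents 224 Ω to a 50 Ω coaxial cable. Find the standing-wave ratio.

Γ = (224 − 50)/(224 + 50) = 0.635
VSWR = (1 + 0.635)/(1 − 0.635)

VSWR ≈ 4.48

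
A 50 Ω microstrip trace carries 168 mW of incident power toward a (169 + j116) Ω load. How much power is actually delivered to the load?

|Γ| = |(119 + j116)/(219 + j116)| = 0.671
|Γ|² = 0.45
P_refl = |Γ|²·P_inc = 75.5 mW, P_del = (1 − |Γ|²)·P_inc = 92.5 mW

P_delivered ≈ 92.5 mW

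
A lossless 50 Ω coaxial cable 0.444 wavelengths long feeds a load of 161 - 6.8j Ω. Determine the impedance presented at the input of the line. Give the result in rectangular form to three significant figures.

Z_in ≈ 79.4 + j72.4 Ω

βl = 2π × 0.444 = 160°
tan(βl) = tan(160°) = -0.367
Z_in = Z_0·(Z_L + jZ_0·tanβl)/(Z_0 + jZ_L·tanβl)
     = 50·(161 − j25.2)/(47.5 − j59.1)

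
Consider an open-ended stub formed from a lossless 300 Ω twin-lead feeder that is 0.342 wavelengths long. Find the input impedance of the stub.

Z_in ≈ +j196 Ω

βl = 2π × 0.342 = 123°
tan(βl) = -1.53
For an open-ended stub, Z_in = −jZ_0·cot(βl) = −jZ_0/tan(βl)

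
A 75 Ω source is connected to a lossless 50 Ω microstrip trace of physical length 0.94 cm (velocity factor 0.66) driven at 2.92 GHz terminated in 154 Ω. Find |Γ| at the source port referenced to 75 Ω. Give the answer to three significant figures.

λ = v/f = 0.66·c / 2.92 GHz = 0.0678 m
βl = 2π·l/λ = 2π × 0.139 = 49.9°
tan(βl) = 1.19
Z_in = Z_0·(Z_L + jZ_0·tanβl)/(Z_0 + jZ_L·tanβl) = 25.8 − j35 Ω
Γ_s = (Z_in − Z_s)/(Z_in + Z_s) = (-49.2 − j35)/(101 − j35), |Γ_s| = 0.566

|Γ| ≈ 0.566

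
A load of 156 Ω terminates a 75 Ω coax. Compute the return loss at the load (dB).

Γ = (156 − 75)/(156 + 75) = 0.351
RL = −20·log₁₀|Γ| = −20·log₁₀(0.351)

RL ≈ 9.1 dB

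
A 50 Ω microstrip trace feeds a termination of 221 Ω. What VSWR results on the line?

VSWR ≈ 4.42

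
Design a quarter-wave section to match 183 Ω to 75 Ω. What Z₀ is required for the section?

Z_qwt = √(Z_0·R_L) = √(75 × 183) = √13720

Z_qwt ≈ 117 Ω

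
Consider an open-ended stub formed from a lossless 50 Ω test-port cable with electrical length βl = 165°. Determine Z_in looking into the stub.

Z_in ≈ +j187 Ω

tan(βl) = -0.268
For an open-ended stub, Z_in = −jZ_0·cot(βl) = −jZ_0/tan(βl)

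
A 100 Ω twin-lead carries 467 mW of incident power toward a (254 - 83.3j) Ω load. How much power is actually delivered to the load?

P_delivered ≈ 359 mW

|Γ| = |(154 − j83.3)/(354 − j83.3)| = 0.481
|Γ|² = 0.232
P_refl = |Γ|²·P_inc = 108 mW, P_del = (1 − |Γ|²)·P_inc = 359 mW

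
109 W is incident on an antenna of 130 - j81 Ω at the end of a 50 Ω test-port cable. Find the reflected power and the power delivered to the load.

|Γ| = |(80 − j81)/(180 − j81)| = 0.577
|Γ|² = 0.333
P_refl = |Γ|²·P_inc = 36.3 W, P_del = (1 − |Γ|²)·P_inc = 72.7 W

P_reflected ≈ 36.3 W; P_delivered ≈ 72.7 W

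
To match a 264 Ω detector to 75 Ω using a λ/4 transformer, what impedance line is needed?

Z_qwt = √(Z_0·R_L) = √(75 × 264) = √19800

Z_qwt ≈ 141 Ω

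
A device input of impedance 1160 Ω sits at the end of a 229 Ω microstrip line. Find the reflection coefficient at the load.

Γ = 0.67

Γ = (Z_L − Z_0)/(Z_L + Z_0) = (1160 − 229)/(1160 + 229) = 931/1389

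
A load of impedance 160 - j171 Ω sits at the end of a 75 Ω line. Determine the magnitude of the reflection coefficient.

Γ = (Z_L − Z_0)/(Z_L + Z_0) = (85 − j171)/(235 − j171)
|Γ| = 191/291

|Γ| ≈ 0.657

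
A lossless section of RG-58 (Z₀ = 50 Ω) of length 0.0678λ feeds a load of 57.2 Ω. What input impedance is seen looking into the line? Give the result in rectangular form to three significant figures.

βl = 2π × 0.0678 = 24.4°
tan(βl) = tan(24.4°) = 0.454
Z_in = Z_0·(Z_L + jZ_0·tanβl)/(Z_0 + jZ_L·tanβl)
     = 50·(57.2 + j22.7)/(50 + j26)

Z_in ≈ 54.3 − j5.52 Ω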